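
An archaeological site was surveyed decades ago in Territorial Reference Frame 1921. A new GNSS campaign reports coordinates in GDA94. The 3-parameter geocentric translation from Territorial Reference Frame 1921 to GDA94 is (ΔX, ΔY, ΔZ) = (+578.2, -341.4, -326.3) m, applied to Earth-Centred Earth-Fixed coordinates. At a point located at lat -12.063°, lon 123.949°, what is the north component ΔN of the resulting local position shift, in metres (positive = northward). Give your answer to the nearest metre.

ΔN = -446 m

The local north axis is (−sin φ cos λ, −sin φ sin λ, cos φ), giving ΔN = -67.482 − 59.186 − 319.095 = -445.76 m.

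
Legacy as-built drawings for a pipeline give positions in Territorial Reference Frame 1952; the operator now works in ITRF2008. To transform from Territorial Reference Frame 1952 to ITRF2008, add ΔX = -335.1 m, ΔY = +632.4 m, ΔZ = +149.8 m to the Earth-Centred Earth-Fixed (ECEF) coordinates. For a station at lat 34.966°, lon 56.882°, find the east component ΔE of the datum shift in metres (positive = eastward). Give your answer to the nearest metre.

ΔE = 626 m

At φ = 34.966°, λ = 56.882°: sin φ = 0.573090, cos φ = 0.819492, sin λ = 0.837547, cos λ = 0.546365.
ΔE = −sin λ·ΔX + cos λ·ΔY = −(0.837547)·(-335.1) + (0.546365)·(632.4) = 626.18 m.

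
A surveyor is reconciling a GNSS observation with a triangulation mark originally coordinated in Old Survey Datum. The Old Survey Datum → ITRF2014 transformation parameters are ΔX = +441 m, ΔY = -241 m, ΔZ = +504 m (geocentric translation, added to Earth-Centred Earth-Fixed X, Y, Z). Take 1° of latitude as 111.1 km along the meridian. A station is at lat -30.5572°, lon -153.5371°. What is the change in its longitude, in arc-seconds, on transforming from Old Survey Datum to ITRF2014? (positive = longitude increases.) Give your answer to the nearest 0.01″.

Δλ = 15.51″

sin φ = -0.508398, cos φ = 0.861122, sin λ = -0.445618, cos λ = -0.895223.
East component: ΔE = −sin λ·ΔX + cos λ·ΔY = −(-0.445618)(441) + (-0.895223)(-241) = 412.27 m.
1° of latitude spans 111100 m; at latitude φ, 1° of longitude spans that × cos φ = 95670.7 m, so Δλ = 412.27 / 95670.7 × 3600 = 15.513″.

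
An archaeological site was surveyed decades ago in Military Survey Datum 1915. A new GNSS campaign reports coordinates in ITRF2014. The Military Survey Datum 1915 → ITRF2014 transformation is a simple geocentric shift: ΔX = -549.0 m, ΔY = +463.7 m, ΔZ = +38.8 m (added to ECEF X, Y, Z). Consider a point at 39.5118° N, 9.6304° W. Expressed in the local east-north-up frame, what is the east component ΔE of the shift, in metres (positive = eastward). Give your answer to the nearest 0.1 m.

ΔE = 365.3 m

At φ = 39.5118°, λ = -9.6304°: sin φ = 0.636237, cos φ = 0.771494, sin λ = -0.167292, cos λ = 0.985907.
ΔE = −sin λ·ΔX + cos λ·ΔY = −(-0.167292)·(-549.0) + (0.985907)·(463.7) = 365.32 m.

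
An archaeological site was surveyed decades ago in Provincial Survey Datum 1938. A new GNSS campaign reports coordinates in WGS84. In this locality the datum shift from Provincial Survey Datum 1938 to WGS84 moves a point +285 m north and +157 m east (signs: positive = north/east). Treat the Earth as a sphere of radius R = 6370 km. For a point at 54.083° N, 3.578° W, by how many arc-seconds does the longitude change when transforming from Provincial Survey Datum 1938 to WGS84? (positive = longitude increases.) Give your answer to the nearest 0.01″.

Δλ = 8.67″

At latitude 54.083°, cos φ = 0.586613.
One radian of longitude at latitude φ spans R cos φ, so Δλ = ΔE / (R cos φ) = 157.0 / (6370000 × 0.586613) = 4.2015e-05 rad = 8.666″.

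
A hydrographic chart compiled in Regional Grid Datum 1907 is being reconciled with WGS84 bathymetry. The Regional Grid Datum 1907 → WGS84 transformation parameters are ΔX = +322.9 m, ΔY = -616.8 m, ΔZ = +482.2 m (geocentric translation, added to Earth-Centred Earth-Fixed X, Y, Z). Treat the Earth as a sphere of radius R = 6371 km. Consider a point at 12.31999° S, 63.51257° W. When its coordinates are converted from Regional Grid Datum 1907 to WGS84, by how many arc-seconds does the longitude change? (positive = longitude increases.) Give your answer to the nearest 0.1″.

sin φ = -0.213371, cos φ = 0.976971, sin λ = -0.895032, cos λ = 0.446001.
East component: ΔE = −sin λ·ΔX + cos λ·ΔY = −(-0.895032)(322.9) + (0.446001)(-616.8) = 13.91 m.
1° of latitude spans πR/180 = 111195 m; at latitude φ, 1° of longitude spans that × cos φ = 108634.2 m, so Δλ = 13.91 / 108634.2 × 3600 = 0.461″.

Δλ = 0.5″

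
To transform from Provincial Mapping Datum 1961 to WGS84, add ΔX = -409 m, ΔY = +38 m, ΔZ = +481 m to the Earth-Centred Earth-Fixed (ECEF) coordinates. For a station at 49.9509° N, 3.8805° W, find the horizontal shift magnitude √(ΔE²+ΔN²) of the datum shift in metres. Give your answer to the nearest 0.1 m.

At φ = 49.9509°, λ = -3.8805°: sin φ = 0.765493, cos φ = 0.643444, sin λ = -0.067676, cos λ = 0.997707.
ΔE = −sin λ·ΔX + cos λ·ΔY = −(-0.067676)·(-409) + (0.997707)·(38) = 10.23 m.
ΔN = −sin φ cos λ·ΔX − sin φ sin λ·ΔY + cos φ·ΔZ = −(0.765493)(0.997707)(-409) − (0.765493)(-0.067676)(38) + (0.643444)(481) = 623.83 m.
Horizontal magnitude = √(ΔE² + ΔN²) = √(10.23² + 623.83²) = 623.92 m.

623.9 m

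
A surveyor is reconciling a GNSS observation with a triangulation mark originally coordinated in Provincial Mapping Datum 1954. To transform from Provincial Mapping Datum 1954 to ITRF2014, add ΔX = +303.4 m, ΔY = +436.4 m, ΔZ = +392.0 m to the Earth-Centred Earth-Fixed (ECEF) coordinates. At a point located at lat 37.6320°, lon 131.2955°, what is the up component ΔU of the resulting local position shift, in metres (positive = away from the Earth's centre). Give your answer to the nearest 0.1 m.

ΔU = 340.4 m

The local up (radial) axis is (cos φ cos λ, cos φ sin λ, sin φ), giving ΔU = -158.569 + 259.660 + 239.350 = 340.44 m.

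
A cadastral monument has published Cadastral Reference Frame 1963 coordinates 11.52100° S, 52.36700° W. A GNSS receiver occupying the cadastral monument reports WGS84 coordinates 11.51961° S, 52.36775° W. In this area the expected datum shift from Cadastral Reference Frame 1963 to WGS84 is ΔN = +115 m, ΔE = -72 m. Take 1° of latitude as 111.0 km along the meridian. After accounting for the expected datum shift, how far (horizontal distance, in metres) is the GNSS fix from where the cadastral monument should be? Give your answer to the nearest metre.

40 m

Observed coordinate differences: Δφ = +0.00139°, Δλ = -0.00075°.
Converting to metres (1° lat = 111000 m, cos φ = 0.979852): observed ΔN = 154.3 m, observed ΔE = -81.6 m.
Subtracting the expected shift leaves a residual of 154.3 − (115) = 39.3 m north and -81.6 − (-72) = -9.6 m east.
Residual distance = √(39.3² + (-9.6)²) = 40.4 m.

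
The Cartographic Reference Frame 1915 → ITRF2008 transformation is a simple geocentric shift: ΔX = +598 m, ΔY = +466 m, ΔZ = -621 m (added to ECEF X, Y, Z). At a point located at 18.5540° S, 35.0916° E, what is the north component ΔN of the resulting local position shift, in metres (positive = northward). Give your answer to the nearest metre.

ΔN = -348 m

At φ = -18.5540°, λ = 35.0916°: sin φ = -0.318198, cos φ = 0.948024, sin λ = 0.574885, cos λ = 0.818234.
ΔN = −sin φ cos λ·ΔX − sin φ sin λ·ΔY + cos φ·ΔZ = −(-0.318198)(0.818234)(598) − (-0.318198)(0.574885)(466) + (0.948024)(-621) = -347.78 m.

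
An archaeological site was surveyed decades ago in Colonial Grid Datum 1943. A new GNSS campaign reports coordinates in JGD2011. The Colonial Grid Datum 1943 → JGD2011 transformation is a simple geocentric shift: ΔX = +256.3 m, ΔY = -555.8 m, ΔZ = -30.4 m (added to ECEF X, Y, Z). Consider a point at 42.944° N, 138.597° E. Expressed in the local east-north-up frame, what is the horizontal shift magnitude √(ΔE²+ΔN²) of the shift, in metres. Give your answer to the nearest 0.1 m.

At φ = 42.944°, λ = 138.597°: sin φ = 0.681283, cos φ = 0.732020, sin λ = 0.661351, cos λ = -0.750076.
ΔE = −sin λ·ΔX + cos λ·ΔY = −(0.661351)·(256.3) + (-0.750076)·(-555.8) = 247.39 m.
ΔN = −sin φ cos λ·ΔX − sin φ sin λ·ΔY + cos φ·ΔZ = −(0.681283)(-0.750076)(256.3) − (0.681283)(0.661351)(-555.8) + (0.732020)(-30.4) = 359.14 m.
Horizontal magnitude = √(ΔE² + ΔN²) = √(247.39² + 359.14²) = 436.10 m.

436.1 m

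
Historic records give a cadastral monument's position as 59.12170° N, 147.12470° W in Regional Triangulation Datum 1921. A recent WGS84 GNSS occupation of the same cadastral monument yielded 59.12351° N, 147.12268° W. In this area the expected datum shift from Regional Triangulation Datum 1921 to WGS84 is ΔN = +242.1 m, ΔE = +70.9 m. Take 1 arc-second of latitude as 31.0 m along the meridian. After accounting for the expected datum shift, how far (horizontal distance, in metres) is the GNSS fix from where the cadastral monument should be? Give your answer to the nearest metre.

Observed coordinate differences: Δφ = +0.00181°, Δλ = +0.00202°.
Converting to metres (1° lat = 111600 m, cos φ = 0.513216): observed ΔN = 202.0 m, observed ΔE = 115.7 m.
Subtracting the expected shift leaves a residual of 202.0 − (242.1) = -40.1 m north and 115.7 − (70.9) = 44.8 m east.
Residual distance = √((-40.1)² + 44.8²) = 60.1 m.

60 m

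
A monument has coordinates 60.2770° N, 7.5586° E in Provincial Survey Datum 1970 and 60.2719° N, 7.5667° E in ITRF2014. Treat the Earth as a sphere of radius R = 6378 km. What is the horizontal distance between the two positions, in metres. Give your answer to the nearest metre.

723 m

Δφ = 60.2719° − 60.2770° = -0.0051°; Δλ = 7.5667° − 7.5586° = +0.0081°.
1° along a meridian = πR/180 = 111317 m.
ΔN = Δφ × 111317 = -567.7 m; ΔE = Δλ × 111317 × cos(60.2770°) = +0.0081 × 111317 × 0.495807 = 447.1 m.
Distance = √(ΔE² + ΔN²) = √(447.1² + (-567.7)²) = 722.6 m.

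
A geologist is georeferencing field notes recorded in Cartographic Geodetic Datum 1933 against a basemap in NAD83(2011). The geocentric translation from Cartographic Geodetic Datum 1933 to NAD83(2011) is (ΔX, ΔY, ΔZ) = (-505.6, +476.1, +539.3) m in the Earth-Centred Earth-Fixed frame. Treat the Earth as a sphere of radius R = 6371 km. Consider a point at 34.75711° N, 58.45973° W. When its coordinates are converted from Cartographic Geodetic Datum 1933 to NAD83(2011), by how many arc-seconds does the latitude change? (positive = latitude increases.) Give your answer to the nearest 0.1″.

Δφ = 26.7″

sin φ = 0.570099, cos φ = 0.821576, sin λ = -0.852273, cos λ = 0.523098.
North component: ΔN = −sin φ cos λ·ΔX − sin φ sin λ·ΔY + cos φ·ΔZ = −(0.570099)(0.523098)(-505.6) − (0.570099)(-0.852273)(476.1) + (0.821576)(539.3) = 825.18 m.
1° of latitude spans πR/180 = 111195 m, so Δφ = 825.18 / 111195 × 3600 = 26.716″.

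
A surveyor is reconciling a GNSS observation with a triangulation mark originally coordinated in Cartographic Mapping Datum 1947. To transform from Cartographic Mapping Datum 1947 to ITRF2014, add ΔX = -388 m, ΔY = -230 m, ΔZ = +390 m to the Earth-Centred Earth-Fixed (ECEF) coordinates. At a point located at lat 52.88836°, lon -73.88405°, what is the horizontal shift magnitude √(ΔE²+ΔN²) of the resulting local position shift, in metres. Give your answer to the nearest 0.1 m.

The local east axis at (φ, λ) is (−sin λ, cos λ, 0), so ΔE = −sin(-73.88405°)·(-388) + cos(-73.88405°)·(-230) = -436.60 m.
The local north axis is (−sin φ cos λ, −sin φ sin λ, cos φ), giving ΔN = 85.888 − 176.208 + 235.314 = 144.99 m.
Horizontal magnitude = √(ΔE² + ΔN²) = √((-436.60)² + 144.99²) = 460.04 m.

460.0 m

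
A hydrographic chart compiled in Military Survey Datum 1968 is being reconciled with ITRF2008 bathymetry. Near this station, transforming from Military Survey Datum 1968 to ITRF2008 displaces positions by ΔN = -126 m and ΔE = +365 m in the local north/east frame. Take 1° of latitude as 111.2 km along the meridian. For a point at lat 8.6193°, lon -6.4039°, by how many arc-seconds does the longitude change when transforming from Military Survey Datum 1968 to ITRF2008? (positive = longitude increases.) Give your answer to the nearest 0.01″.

At latitude 8.6193°, cos φ = 0.988706.
1° of longitude at this latitude = 111.2 × cos φ = 109.94 km, so Δλ = 365.0 / 109944.1 = 0.0033199° = 11.952″.

Δλ = 11.95″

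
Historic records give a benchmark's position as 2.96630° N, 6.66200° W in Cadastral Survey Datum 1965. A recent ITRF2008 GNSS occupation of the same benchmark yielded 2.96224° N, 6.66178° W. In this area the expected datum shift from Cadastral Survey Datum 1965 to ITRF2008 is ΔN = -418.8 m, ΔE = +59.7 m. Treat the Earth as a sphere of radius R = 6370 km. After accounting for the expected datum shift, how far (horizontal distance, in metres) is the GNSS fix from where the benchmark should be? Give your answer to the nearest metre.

48 m

Observed coordinate differences: Δφ = -0.00406°, Δλ = +0.00022°.
Converting to metres (1° lat = 111177 m, cos φ = 0.998660): observed ΔN = -451.4 m, observed ΔE = 24.4 m.
Subtracting the expected shift leaves a residual of -451.4 − (-418.8) = -32.6 m north and 24.4 − (59.7) = -35.3 m east.
Residual distance = √((-32.6)² + (-35.3)²) = 48.0 m.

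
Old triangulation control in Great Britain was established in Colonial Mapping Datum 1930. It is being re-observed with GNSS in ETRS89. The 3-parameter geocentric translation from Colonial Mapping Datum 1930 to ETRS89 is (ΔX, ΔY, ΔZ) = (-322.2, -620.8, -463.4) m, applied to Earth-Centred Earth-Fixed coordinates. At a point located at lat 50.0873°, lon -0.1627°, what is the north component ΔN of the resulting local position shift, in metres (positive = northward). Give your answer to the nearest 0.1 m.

ΔN = -51.5 m

At φ = 50.0873°, λ = -0.1627°: sin φ = 0.767023, cos φ = 0.641620, sin λ = -0.002840, cos λ = 0.999996.
ΔN = −sin φ cos λ·ΔX − sin φ sin λ·ΔY + cos φ·ΔZ = −(0.767023)(0.999996)(-322.2) − (0.767023)(-0.002840)(-620.8) + (0.641620)(-463.4) = -51.54 m.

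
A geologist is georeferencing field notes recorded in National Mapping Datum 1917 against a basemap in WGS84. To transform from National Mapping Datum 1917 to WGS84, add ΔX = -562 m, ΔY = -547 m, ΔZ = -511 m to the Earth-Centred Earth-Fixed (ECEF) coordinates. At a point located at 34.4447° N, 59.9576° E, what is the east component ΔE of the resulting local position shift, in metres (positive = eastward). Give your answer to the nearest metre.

ΔE = 213 m

At φ = 34.4447°, λ = 59.9576°: sin φ = 0.565611, cos φ = 0.824672, sin λ = 0.865655, cos λ = 0.500641.
ΔE = −sin λ·ΔX + cos λ·ΔY = −(0.865655)·(-562) + (0.500641)·(-547) = 212.65 m.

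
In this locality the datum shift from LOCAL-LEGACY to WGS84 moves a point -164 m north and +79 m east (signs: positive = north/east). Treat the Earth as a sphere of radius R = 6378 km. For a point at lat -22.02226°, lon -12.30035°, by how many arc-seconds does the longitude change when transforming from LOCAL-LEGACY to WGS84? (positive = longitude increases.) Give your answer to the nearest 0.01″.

Δλ = 2.76″

At latitude -22.02226°, cos φ = 0.927038.
One radian of longitude at latitude φ spans R cos φ, so Δλ = ΔE / (R cos φ) = 79.0 / (6378000 × 0.927038) = 1.3361e-05 rad = 2.756″.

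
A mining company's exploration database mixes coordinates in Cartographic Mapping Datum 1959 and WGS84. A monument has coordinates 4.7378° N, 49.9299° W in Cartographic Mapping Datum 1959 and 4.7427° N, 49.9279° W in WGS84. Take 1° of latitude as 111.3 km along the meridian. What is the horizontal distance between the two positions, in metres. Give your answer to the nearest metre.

589 m

Δφ = 4.7427° − 4.7378° = +0.0049°; Δλ = -49.9279° − -49.9299° = +0.0020°.
ΔN = Δφ × 111300 = 545.4 m; ΔE = Δλ × 111300 × cos(4.7378°) = +0.0020 × 111300 × 0.996583 = 221.8 m.
Distance = √(ΔE² + ΔN²) = √(221.8² + 545.4²) = 588.8 m.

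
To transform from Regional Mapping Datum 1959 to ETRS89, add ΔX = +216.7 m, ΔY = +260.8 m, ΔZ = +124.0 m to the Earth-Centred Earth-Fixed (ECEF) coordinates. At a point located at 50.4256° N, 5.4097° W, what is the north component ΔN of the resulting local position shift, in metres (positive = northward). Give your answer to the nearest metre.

ΔN = -68 m

At φ = 50.4256°, λ = -5.4097°: sin φ = 0.770798, cos φ = 0.637080, sin λ = -0.094277, cos λ = 0.995546.
ΔN = −sin φ cos λ·ΔX − sin φ sin λ·ΔY + cos φ·ΔZ = −(0.770798)(0.995546)(216.7) − (0.770798)(-0.094277)(260.8) + (0.637080)(124.0) = -68.34 m.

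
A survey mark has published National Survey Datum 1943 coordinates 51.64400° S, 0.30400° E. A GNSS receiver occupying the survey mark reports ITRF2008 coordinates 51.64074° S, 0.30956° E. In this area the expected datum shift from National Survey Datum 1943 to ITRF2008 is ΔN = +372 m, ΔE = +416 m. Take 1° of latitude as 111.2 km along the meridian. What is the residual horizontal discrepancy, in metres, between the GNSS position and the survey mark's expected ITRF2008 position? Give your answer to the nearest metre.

Observed coordinate differences: Δφ = +0.00326°, Δλ = +0.00556°.
Converting to metres (1° lat = 111200 m, cos φ = 0.620546): observed ΔN = 362.5 m, observed ΔE = 383.7 m.
Subtracting the expected shift leaves a residual of 362.5 − (372) = -9.5 m north and 383.7 − (416) = -32.3 m east.
Residual distance = √((-9.5)² + (-32.3)²) = 33.7 m.

34 m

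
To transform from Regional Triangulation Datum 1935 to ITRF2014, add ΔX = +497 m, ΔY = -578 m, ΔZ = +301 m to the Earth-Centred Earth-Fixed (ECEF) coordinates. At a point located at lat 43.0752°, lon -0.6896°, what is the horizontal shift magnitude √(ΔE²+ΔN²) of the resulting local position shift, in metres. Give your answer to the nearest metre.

585 m

At φ = 43.0752°, λ = -0.6896°: sin φ = 0.682958, cos φ = 0.730458, sin λ = -0.012035, cos λ = 0.999928.
ΔE = −sin λ·ΔX + cos λ·ΔY = −(-0.012035)·(497) + (0.999928)·(-578) = -571.98 m.
ΔN = −sin φ cos λ·ΔX − sin φ sin λ·ΔY + cos φ·ΔZ = −(0.682958)(0.999928)(497) − (0.682958)(-0.012035)(-578) + (0.730458)(301) = -124.29 m.
Horizontal magnitude = √(ΔE² + ΔN²) = √((-571.98)² + (-124.29)²) = 585.32 m.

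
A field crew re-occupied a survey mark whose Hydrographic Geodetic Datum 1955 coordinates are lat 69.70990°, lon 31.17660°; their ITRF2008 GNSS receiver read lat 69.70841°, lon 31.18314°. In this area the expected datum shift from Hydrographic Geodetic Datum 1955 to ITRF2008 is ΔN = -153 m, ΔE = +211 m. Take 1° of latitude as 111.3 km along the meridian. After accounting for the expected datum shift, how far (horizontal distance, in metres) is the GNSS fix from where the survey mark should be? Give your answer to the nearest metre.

Observed coordinate differences: Δφ = -0.00149°, Δλ = +0.00654°.
Converting to metres (1° lat = 111300 m, cos φ = 0.346774): observed ΔN = -165.8 m, observed ΔE = 252.4 m.
Subtracting the expected shift leaves a residual of -165.8 − (-153) = -12.8 m north and 252.4 − (211) = 41.4 m east.
Residual distance = √((-12.8)² + 41.4²) = 43.4 m.

43 m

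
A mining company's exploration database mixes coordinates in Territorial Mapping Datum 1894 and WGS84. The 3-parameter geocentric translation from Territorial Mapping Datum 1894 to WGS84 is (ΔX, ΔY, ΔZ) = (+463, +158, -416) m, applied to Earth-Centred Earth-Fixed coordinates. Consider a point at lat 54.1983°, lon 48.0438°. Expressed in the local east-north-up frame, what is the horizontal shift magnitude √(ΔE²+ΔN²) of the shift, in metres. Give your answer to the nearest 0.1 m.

The local east axis at (φ, λ) is (−sin λ, cos λ, 0), so ΔE = −sin(48.0438°)·463 + cos(48.0438°)·158 = -238.68 m.
The local north axis is (−sin φ cos λ, −sin φ sin λ, cos φ), giving ΔN = -251.055 − 95.296 − 243.352 = -589.70 m.
Horizontal magnitude = √(ΔE² + ΔN²) = √((-238.68)² + (-589.70)²) = 636.17 m.

636.2 m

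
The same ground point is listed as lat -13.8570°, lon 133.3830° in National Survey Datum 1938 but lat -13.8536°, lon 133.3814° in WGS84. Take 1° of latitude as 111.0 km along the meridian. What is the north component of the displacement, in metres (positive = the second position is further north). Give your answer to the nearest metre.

Δφ = -13.8536° − -13.8570° = +0.0034°; Δλ = 133.3814° − 133.3830° = -0.0016°.
ΔN = Δφ × 111000 = 377.4 m; ΔE = Δλ × 111000 × cos(-13.8570°) = -0.0016 × 111000 × 0.970896 = -172.4 m.

ΔN = 377 m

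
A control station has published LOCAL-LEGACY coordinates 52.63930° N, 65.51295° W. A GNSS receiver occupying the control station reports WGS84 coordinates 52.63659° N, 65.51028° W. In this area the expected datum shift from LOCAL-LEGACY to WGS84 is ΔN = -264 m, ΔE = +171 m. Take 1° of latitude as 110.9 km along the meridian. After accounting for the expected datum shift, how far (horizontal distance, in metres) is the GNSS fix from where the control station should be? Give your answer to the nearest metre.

38 m

Observed coordinate differences: Δφ = -0.00271°, Δλ = +0.00267°.
Converting to metres (1° lat = 110900 m, cos φ = 0.606831): observed ΔN = -300.5 m, observed ΔE = 179.7 m.
Subtracting the expected shift leaves a residual of -300.5 − (-264) = -36.5 m north and 179.7 − (171) = 8.7 m east.
Residual distance = √((-36.5)² + 8.7²) = 37.6 m.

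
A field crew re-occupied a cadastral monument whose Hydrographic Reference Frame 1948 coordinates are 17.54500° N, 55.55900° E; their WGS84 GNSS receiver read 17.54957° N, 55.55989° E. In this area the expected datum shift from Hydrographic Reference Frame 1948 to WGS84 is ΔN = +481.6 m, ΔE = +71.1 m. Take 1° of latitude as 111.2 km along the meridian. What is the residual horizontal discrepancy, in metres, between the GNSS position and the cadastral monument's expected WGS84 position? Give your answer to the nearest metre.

35 m

Observed coordinate differences: Δφ = +0.00457°, Δλ = +0.00089°.
Converting to metres (1° lat = 111200 m, cos φ = 0.953480): observed ΔN = 508.2 m, observed ΔE = 94.4 m.
Subtracting the expected shift leaves a residual of 508.2 − (481.6) = 26.6 m north and 94.4 − (71.1) = 23.3 m east.
Residual distance = √(26.6² + 23.3²) = 35.3 m.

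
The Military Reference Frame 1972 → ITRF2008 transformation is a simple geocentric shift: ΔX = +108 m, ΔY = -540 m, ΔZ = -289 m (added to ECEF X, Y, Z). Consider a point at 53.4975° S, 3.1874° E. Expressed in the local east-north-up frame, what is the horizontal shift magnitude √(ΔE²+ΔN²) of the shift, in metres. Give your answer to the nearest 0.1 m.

556.0 m

At φ = -53.4975°, λ = 3.1874°: sin φ = -0.803831, cos φ = 0.594858, sin λ = 0.055602, cos λ = 0.998453.
ΔE = −sin λ·ΔX + cos λ·ΔY = −(0.055602)·(108) + (0.998453)·(-540) = -545.17 m.
ΔN = −sin φ cos λ·ΔX − sin φ sin λ·ΔY + cos φ·ΔZ = −(-0.803831)(0.998453)(108) − (-0.803831)(0.055602)(-540) + (0.594858)(-289) = -109.37 m.
Horizontal magnitude = √(ΔE² + ΔN²) = √((-545.17)² + (-109.37)²) = 556.03 m.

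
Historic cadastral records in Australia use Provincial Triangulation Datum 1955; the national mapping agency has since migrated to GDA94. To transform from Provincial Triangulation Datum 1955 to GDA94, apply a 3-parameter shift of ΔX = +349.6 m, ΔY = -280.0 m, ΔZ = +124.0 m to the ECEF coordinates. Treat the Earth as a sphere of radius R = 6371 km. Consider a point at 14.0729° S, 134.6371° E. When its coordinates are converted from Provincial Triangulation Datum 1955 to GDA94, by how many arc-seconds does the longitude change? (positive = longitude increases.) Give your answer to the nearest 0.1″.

Δλ = -1.7″

sin φ = -0.243156, cos φ = 0.969987, sin λ = 0.711571, cos λ = -0.702614.
East component: ΔE = −sin λ·ΔX + cos λ·ΔY = −(0.711571)(349.6) + (-0.702614)(-280.0) = -52.03 m.
1° of latitude spans πR/180 = 111195 m; at latitude φ, 1° of longitude spans that × cos φ = 107857.6 m, so Δλ = -52.03 / 107857.6 × 3600 = -1.737″.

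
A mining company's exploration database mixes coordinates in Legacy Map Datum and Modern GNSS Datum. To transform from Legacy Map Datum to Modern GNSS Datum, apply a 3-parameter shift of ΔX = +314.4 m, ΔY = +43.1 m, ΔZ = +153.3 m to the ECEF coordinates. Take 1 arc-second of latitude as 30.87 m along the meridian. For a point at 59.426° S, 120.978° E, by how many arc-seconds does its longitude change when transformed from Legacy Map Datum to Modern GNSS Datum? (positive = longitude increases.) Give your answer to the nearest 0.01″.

sin φ = -0.860973, cos φ = 0.508651, sin λ = 0.857365, cos λ = -0.514709.
East component: ΔE = −sin λ·ΔX + cos λ·ΔY = −(0.857365)(314.4) + (-0.514709)(43.1) = -291.74 m.
1° of latitude spans 3600 × 30.87 = 111132 m; at latitude φ, 1° of longitude spans that × cos φ = 56527.4 m, so Δλ = -291.74 / 56527.4 × 3600 = -18.580″.

Δλ = -18.58″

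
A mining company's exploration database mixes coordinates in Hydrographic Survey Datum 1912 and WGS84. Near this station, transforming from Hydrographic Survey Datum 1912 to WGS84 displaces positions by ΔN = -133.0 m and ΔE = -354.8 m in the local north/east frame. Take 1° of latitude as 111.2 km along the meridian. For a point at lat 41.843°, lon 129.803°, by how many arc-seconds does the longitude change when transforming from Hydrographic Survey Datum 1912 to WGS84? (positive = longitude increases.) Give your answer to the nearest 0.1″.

At latitude 41.843°, cos φ = 0.744976.
1° of longitude at this latitude = 111.2 × cos φ = 82.84 km, so Δλ = -354.8 / 82841.3 = -0.0042829° = -15.418″.

Δλ = -15.4″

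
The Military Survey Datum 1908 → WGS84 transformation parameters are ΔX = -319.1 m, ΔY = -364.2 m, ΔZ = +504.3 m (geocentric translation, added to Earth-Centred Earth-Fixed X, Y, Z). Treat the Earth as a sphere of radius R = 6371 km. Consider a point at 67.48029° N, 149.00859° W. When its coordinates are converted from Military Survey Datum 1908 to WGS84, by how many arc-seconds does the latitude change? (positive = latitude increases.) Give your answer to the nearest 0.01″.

sin φ = 0.923748, cos φ = 0.383001, sin λ = -0.514910, cos λ = -0.857245.
North component: ΔN = −sin φ cos λ·ΔX − sin φ sin λ·ΔY + cos φ·ΔZ = −(0.923748)(-0.857245)(-319.1) − (0.923748)(-0.514910)(-364.2) + (0.383001)(504.3) = -232.77 m.
1° of latitude spans πR/180 = 111195 m, so Δφ = -232.77 / 111195 × 3600 = -7.536″.

Δφ = -7.54″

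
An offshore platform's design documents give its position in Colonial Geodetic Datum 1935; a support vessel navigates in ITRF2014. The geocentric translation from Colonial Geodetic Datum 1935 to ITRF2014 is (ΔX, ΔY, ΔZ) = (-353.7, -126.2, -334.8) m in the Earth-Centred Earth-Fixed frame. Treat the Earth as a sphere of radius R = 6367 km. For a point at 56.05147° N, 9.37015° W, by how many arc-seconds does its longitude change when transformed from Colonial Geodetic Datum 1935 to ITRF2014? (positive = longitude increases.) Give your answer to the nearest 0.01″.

Δλ = -10.56″

sin φ = 0.829540, cos φ = 0.558448, sin λ = -0.162812, cos λ = 0.986657.
East component: ΔE = −sin λ·ΔX + cos λ·ΔY = −(-0.162812)(-353.7) + (0.986657)(-126.2) = -182.10 m.
1° of latitude spans πR/180 = 111125 m; at latitude φ, 1° of longitude spans that × cos φ = 62057.6 m, so Δλ = -182.10 / 62057.6 × 3600 = -10.564″.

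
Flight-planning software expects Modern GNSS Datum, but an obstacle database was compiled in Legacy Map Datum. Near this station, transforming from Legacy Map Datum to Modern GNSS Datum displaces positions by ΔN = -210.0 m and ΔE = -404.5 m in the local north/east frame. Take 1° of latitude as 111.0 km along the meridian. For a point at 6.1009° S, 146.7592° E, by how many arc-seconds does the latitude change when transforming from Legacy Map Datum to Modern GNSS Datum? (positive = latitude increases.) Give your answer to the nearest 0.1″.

1° of latitude = 111.0 km, so Δφ = -210.0 / 111000 = -0.0018919° = -6.811″.

Δφ = -6.8″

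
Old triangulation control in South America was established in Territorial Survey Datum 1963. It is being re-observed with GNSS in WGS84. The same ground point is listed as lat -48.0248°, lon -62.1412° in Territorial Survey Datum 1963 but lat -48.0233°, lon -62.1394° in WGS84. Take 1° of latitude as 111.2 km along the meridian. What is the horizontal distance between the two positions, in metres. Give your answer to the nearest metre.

Δφ = -48.0233° − -48.0248° = +0.0015°; Δλ = -62.1394° − -62.1412° = +0.0018°.
ΔN = Δφ × 111200 = 166.8 m; ΔE = Δλ × 111200 × cos(-48.0248°) = +0.0018 × 111200 × 0.668809 = 133.9 m.
Distance = √(ΔE² + ΔN²) = √(133.9² + 166.8²) = 213.9 m.

214 m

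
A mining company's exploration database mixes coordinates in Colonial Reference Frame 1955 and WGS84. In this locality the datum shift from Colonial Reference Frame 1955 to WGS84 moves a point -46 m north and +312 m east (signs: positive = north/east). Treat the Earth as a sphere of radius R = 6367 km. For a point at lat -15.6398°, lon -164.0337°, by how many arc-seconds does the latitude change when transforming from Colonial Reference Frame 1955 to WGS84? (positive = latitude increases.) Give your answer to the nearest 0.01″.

On a sphere of radius R, 1 rad of latitude = R, so Δφ = ΔN / R = -46.0 / 6367000 = -7.2248e-06 rad = -1.490″.

Δφ = -1.49″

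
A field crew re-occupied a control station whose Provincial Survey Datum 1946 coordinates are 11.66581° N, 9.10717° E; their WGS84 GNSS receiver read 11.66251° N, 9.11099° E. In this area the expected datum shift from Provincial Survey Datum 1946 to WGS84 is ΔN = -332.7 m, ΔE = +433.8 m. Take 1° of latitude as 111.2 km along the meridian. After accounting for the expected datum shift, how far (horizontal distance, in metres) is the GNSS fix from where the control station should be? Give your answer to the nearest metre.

Observed coordinate differences: Δφ = -0.00330°, Δλ = +0.00382°.
Converting to metres (1° lat = 111200 m, cos φ = 0.979344): observed ΔN = -367.0 m, observed ΔE = 416.0 m.
Subtracting the expected shift leaves a residual of -367.0 − (-332.7) = -34.3 m north and 416.0 − (433.8) = -17.8 m east.
Residual distance = √((-34.3)² + (-17.8)²) = 38.6 m.

39 m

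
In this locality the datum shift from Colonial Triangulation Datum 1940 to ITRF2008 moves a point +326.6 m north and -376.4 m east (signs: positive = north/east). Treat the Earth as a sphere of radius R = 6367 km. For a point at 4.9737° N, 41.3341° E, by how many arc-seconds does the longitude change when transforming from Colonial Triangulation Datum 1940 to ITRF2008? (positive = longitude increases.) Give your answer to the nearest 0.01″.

Δλ = -12.24″

At latitude 4.9737°, cos φ = 0.996235.
One radian of longitude at latitude φ spans R cos φ, so Δλ = ΔE / (R cos φ) = -376.4 / (6367000 × 0.996235) = -5.9341e-05 rad = -12.240″.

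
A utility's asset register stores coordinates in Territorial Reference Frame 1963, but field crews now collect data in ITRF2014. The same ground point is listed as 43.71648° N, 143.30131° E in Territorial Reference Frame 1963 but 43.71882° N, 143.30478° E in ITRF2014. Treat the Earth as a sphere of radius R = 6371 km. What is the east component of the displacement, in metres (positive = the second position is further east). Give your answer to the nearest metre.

ΔE = 279 m

Δφ = 43.71882° − 43.71648° = +0.00234°; Δλ = 143.30478° − 143.30131° = +0.00347°.
1° along a meridian = πR/180 = 111195 m.
ΔN = Δφ × 111195 = 260.2 m; ΔE = Δλ × 111195 × cos(43.71648°) = +0.00347 × 111195 × 0.722768 = 278.9 m.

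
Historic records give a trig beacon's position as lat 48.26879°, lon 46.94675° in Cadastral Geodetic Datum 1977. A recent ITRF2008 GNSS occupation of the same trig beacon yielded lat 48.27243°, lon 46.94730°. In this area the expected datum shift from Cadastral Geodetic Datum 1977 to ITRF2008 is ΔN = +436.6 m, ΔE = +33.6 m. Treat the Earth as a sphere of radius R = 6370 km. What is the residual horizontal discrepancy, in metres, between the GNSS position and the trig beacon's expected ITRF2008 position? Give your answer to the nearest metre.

Observed coordinate differences: Δφ = +0.00364°, Δλ = +0.00055°.
Converting to metres (1° lat = 111177 m, cos φ = 0.665637): observed ΔN = 404.7 m, observed ΔE = 40.7 m.
Subtracting the expected shift leaves a residual of 404.7 − (436.6) = -31.9 m north and 40.7 − (33.6) = 7.1 m east.
Residual distance = √((-31.9)² + 7.1²) = 32.7 m.

33 m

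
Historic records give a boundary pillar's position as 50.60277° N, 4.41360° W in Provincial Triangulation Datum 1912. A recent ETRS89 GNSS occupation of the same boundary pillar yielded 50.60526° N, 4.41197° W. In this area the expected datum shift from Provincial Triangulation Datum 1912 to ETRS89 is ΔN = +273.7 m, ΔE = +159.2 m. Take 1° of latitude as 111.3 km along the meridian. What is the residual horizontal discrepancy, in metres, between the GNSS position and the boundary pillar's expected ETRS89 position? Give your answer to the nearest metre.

44 m

Observed coordinate differences: Δφ = +0.00249°, Δλ = +0.00163°.
Converting to metres (1° lat = 111300 m, cos φ = 0.634693): observed ΔN = 277.1 m, observed ΔE = 115.1 m.
Subtracting the expected shift leaves a residual of 277.1 − (273.7) = 3.4 m north and 115.1 − (159.2) = -44.1 m east.
Residual distance = √(3.4² + (-44.1)²) = 44.2 m.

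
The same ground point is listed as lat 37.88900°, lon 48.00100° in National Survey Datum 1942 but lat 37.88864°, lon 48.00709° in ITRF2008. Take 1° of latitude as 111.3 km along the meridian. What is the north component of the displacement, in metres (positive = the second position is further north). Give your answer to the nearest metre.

Δφ = 37.88864° − 37.88900° = -0.00036°; Δλ = 48.00709° − 48.00100° = +0.00609°.
ΔN = Δφ × 111300 = -40.1 m; ΔE = Δλ × 111300 × cos(37.88900°) = +0.00609 × 111300 × 0.789202 = 534.9 m.

ΔN = -40 m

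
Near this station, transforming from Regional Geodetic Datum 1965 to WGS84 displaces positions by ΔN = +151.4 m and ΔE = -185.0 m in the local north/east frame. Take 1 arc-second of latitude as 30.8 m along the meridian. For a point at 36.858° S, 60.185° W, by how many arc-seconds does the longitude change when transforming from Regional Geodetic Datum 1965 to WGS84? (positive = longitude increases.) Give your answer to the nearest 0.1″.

At latitude -36.858°, cos φ = 0.800125.
1″ of longitude at this latitude = 30.80 × cos φ = 24.6438 m, so Δλ = -185.0 / 24.6438 = -7.507″.

Δλ = -7.5″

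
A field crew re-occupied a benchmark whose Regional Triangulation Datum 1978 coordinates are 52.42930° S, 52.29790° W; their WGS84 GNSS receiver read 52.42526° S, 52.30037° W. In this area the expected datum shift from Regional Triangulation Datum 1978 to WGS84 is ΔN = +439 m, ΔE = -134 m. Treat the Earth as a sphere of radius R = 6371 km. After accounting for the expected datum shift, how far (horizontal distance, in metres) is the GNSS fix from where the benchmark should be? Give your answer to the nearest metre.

35 m

Observed coordinate differences: Δφ = +0.00404°, Δλ = -0.00247°.
Converting to metres (1° lat = 111195 m, cos φ = 0.609740): observed ΔN = 449.2 m, observed ΔE = -167.5 m.
Subtracting the expected shift leaves a residual of 449.2 − (439) = 10.2 m north and -167.5 − (-134) = -33.5 m east.
Residual distance = √(10.2² + (-33.5)²) = 35.0 m.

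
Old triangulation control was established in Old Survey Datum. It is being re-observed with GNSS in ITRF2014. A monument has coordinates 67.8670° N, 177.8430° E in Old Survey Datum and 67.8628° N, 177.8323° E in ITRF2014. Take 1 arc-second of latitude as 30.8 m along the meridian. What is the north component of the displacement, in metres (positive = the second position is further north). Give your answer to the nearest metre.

Δφ = 67.8628° − 67.8670° = -0.0042°; Δλ = 177.8323° − 177.8430° = -0.0107°.
1° of latitude = 3600 × 30.80 = 110880 m.
ΔN = Δφ × 110880 = -465.7 m; ΔE = Δλ × 110880 × cos(67.8670°) = -0.0107 × 110880 × 0.376758 = -447.0 m.

ΔN = -466 m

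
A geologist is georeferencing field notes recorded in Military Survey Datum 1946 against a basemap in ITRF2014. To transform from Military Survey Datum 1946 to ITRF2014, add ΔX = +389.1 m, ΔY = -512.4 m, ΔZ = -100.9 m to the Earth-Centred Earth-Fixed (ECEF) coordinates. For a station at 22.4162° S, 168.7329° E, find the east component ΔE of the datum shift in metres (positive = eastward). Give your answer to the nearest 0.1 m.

ΔE = 426.5 m

The local east axis at (φ, λ) is (−sin λ, cos λ, 0), so ΔE = −sin(168.7329°)·389.1 + cos(168.7329°)·(-512.4) = 426.50 m.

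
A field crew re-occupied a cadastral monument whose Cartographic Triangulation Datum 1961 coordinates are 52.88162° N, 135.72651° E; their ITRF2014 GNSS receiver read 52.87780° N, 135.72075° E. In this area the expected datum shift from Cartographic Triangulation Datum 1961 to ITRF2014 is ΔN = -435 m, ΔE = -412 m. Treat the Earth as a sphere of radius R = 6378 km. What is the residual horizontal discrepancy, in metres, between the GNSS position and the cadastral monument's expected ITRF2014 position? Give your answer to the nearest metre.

Observed coordinate differences: Δφ = -0.00382°, Δλ = -0.00576°.
Converting to metres (1° lat = 111317 m, cos φ = 0.603464): observed ΔN = -425.2 m, observed ΔE = -386.9 m.
Subtracting the expected shift leaves a residual of -425.2 − (-435) = 9.8 m north and -386.9 − (-412) = 25.1 m east.
Residual distance = √(9.8² + 25.1²) = 26.9 m.

27 m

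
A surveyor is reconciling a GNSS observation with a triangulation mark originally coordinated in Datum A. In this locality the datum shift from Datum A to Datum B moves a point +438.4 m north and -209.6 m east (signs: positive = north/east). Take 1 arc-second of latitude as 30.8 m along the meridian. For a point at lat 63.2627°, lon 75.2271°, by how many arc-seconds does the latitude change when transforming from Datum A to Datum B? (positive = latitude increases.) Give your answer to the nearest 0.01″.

1″ of latitude = 30.80 m, so Δφ = 438.4 / 30.80 = 14.234″.

Δφ = 14.23″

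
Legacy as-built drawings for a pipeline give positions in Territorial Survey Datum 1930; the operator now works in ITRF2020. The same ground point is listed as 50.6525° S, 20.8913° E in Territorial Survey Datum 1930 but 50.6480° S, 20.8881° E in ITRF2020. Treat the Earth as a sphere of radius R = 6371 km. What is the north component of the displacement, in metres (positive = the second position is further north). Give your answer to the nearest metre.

Δφ = -50.6480° − -50.6525° = +0.0045°; Δλ = 20.8881° − 20.8913° = -0.0032°.
1° along a meridian = πR/180 = 111195 m.
ΔN = Δφ × 111195 = 500.4 m; ΔE = Δλ × 111195 × cos(-50.6525°) = -0.0032 × 111195 × 0.634022 = -225.6 m.

ΔN = 500 m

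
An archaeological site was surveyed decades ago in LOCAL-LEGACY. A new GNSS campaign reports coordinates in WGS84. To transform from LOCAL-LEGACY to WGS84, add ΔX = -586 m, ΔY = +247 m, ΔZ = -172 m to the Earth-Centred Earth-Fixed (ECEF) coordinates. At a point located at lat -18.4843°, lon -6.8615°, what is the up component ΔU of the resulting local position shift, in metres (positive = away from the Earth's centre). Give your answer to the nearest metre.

ΔU = -525 m

At φ = -18.4843°, λ = -6.8615°: sin φ = -0.317045, cos φ = 0.948411, sin λ = -0.119470, cos λ = 0.992838.
ΔU = cos φ cos λ·ΔX + cos φ sin λ·ΔY + sin φ·ΔZ = (0.948411)(0.992838)(-586) + (0.948411)(-0.119470)(247) + (-0.317045)(-172) = -525.24 m.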